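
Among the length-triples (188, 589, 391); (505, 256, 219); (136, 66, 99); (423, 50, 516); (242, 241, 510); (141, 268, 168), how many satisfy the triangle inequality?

2

(188,391,589): 188+391 ≤ 589 → not valid
(219,256,505): 219+256 ≤ 505 → not valid
(66,99,136): 66+99 > 136 → valid
(50,423,516): 50+423 ≤ 516 → not valid
(241,242,510): 241+242 ≤ 510 → not valid
(141,168,268): 141+168 > 268 → valid
2 of the 6 triples form a triangle.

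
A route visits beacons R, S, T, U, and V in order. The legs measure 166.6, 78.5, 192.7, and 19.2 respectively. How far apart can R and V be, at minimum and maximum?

0 ≤ RV ≤ 457.0

The maximum is all hops collinear in one direction: 166.6 + 78.5 + 192.7 + 19.2 = 457.0.
The longest hop is 192.7; the others sum to 264.3. Since 192.7 ≤ 264.3, the path can fold back on itself completely, so the minimum distance is 0.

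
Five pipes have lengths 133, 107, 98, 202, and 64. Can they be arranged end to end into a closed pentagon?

Yes

A pentagon exists iff every side is shorter than the sum of the others — equivalently, the longest side is less than the sum of the rest.
Longest side 202 < 402 (sum of the remaining 4), so yes.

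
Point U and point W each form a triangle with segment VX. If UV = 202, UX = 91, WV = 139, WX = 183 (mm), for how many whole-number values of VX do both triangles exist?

181

From triangle UVX: 111 < VX < 293.
From triangle WVX: 44 < VX < 322.
Intersection: 111 < VX < 293, so integers 112 through 292: 181 values.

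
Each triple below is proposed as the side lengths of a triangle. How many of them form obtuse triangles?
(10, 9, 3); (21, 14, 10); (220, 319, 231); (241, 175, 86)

3

(10,9,3): 3²+9² = 90 < 100 = 10² → obtuse
(21,14,10): 10²+14² = 296 < 441 = 21² → obtuse
(220,319,231): 220²+231² = 101761 = 319² → right
(241,175,86): 86²+175² = 38021 < 58081 = 241² → obtuse
3 of the 4 are obtuse.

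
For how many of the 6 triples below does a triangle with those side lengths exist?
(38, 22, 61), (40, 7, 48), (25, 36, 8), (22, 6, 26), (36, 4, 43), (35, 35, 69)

(22,38,61): 22+38 ≤ 61 → not valid
(7,40,48): 7+40 ≤ 48 → not valid
(8,25,36): 8+25 ≤ 36 → not valid
(6,22,26): 6+22 > 26 → valid
(4,36,43): 4+36 ≤ 43 → not valid
(35,35,69): 35+35 > 69 → valid
2 of the 6 triples form a triangle.

2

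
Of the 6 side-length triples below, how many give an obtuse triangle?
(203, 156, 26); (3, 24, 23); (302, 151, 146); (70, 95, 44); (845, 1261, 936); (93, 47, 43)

(203,156,26): 26+156 ≤ 203, not a triangle
(3,24,23): 3²+23² = 538 < 576 = 24² → obtuse
(302,151,146): 146+151 ≤ 302, not a triangle
(70,95,44): 44²+70² = 6836 < 9025 = 95² → obtuse
(845,1261,936): 845²+936² = 1590121 = 1261² → right
(93,47,43): 43+47 ≤ 93, not a triangle
2 of the 6 are obtuse.

2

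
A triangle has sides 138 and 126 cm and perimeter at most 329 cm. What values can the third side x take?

Triangle inequality alone gives 12 < x < 264.
The perimeter condition gives x ≤ 329 − 138 − 126 = 65.
Intersecting the two: 12 < x ≤ 65.

12 < x ≤ 65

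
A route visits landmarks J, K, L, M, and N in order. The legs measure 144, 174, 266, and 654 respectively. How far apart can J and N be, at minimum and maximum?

The maximum is all hops collinear in one direction: 144 + 174 + 266 + 654 = 1238.
The longest hop is 654; the others sum to 584. Folding the others back against it leaves at least 654 − 584 = 70.

70 ≤ JN ≤ 1238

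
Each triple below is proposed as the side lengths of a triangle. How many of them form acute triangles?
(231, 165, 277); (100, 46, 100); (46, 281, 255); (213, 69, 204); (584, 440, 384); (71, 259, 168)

(231,165,277): 165²+231² = 80586 > 76729 = 277² → acute
(100,46,100): 46²+100² = 12116 > 10000 = 100² → acute
(46,281,255): 46²+255² = 67141 < 78961 = 281² → obtuse
(213,69,204): 69²+204² = 46377 > 45369 = 213² → acute
(584,440,384): 384²+440² = 341056 = 584² → right
(71,259,168): 71+168 ≤ 259, not a triangle
3 of the 6 are acute.

3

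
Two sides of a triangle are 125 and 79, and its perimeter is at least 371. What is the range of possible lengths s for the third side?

Triangle inequality alone gives 46 < s < 204.
The perimeter condition gives s ≥ 371 − 125 − 79 = 167.
Intersecting the two: 167 ≤ s < 204.

167 ≤ s < 204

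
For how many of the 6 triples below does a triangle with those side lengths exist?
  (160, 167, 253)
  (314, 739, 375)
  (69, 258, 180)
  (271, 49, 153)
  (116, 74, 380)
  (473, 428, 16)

1

(160,167,253): 160+167 > 253 → valid
(314,375,739): 314+375 ≤ 739 → not valid
(69,180,258): 69+180 ≤ 258 → not valid
(49,153,271): 49+153 ≤ 271 → not valid
(74,116,380): 74+116 ≤ 380 → not valid
(16,428,473): 16+428 ≤ 473 → not valid
1 of the 6 triples forms a triangle.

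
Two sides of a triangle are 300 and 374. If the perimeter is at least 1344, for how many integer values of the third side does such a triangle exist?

4

Triangle inequality: 74 < x < 674. Perimeter ≥ 1344 gives x ≥ 1344 − 300 − 374 = 670.
So 670 ≤ x < 674; integers 670 through 673: 4 values.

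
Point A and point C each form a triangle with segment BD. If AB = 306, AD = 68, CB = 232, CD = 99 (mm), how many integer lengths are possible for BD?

From triangle ABD: 238 < BD < 374.
From triangle CBD: 133 < BD < 331.
Intersection: 238 < BD < 331, so integers 239 through 330: 92 values.

92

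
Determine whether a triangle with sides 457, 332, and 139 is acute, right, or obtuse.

obtuse

Compare the square of the longest side to the sum of squares of the other two: 139² + 332² = 129545 < 208849 = 457².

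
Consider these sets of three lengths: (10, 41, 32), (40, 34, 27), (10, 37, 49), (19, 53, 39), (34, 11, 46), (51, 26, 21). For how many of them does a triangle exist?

(10,32,41): 10+32 > 41 → valid
(27,34,40): 27+34 > 40 → valid
(10,37,49): 10+37 ≤ 49 → not valid
(19,39,53): 19+39 > 53 → valid
(11,34,46): 11+34 ≤ 46 → not valid
(21,26,51): 21+26 ≤ 51 → not valid
3 of the 6 triples form a triangle.

3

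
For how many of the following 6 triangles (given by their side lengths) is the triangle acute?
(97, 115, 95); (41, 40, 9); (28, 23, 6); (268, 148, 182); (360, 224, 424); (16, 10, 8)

1

(97,115,95): 95²+97² = 18434 > 13225 = 115² → acute
(41,40,9): 9²+40² = 1681 = 41² → right
(28,23,6): 6²+23² = 565 < 784 = 28² → obtuse
(268,148,182): 148²+182² = 55028 < 71824 = 268² → obtuse
(360,224,424): 224²+360² = 179776 = 424² → right
(16,10,8): 8²+10² = 164 < 256 = 16² → obtuse
1 of the 6 is acute.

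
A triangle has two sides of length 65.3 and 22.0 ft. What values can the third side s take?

43.3 < s < 87.3 (ft)

By the triangle inequality, s must be less than 65.3 + 22.0 = 87.3 and greater than |65.3 − 22.0| = 43.3.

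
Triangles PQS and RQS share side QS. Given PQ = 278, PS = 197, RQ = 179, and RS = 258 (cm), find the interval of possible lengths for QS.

81 < QS < 437

From triangle PQS: |278 − 197| < QS < 278 + 197, i.e. 81 < QS < 475.
From triangle RQS: 79 < QS < 437.
Both must hold, so QS lies in the intersection.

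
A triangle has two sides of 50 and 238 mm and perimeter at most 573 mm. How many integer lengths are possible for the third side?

97

Triangle inequality: 188 < x < 288. Perimeter ≤ 573 gives x ≤ 573 − 50 − 238 = 285.
So 188 < x ≤ 285; integers 189 through 285: 97 values.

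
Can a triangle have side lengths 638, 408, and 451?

Yes

The longest side is 638, and the other two sum to 859.
Since 859 > 638, the triangle inequality holds.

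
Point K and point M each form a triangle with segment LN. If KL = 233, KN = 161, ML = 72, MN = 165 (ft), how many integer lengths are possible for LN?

From triangle KLN: 72 < LN < 394.
From triangle MLN: 93 < LN < 237.
Intersection: 93 < LN < 237, so integers 94 through 236: 143 values.

143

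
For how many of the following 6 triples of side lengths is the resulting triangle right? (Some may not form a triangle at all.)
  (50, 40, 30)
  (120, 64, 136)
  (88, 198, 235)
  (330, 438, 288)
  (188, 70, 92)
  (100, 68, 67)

3

(50,40,30): 30²+40² = 2500 = 50² → right
(120,64,136): 64²+120² = 18496 = 136² → right
(88,198,235): 88²+198² = 46948 < 55225 = 235² → obtuse
(330,438,288): 288²+330² = 191844 = 438² → right
(188,70,92): 70+92 ≤ 188, not a triangle
(100,68,67): 67²+68² = 9113 < 10000 = 100² → obtuse
3 of the 6 are right.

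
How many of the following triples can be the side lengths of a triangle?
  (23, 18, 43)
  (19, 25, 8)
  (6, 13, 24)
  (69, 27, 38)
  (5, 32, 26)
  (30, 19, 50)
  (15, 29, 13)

1

(18,23,43): 18+23 ≤ 43 → not valid
(8,19,25): 8+19 > 25 → valid
(6,13,24): 6+13 ≤ 24 → not valid
(27,38,69): 27+38 ≤ 69 → not valid
(5,26,32): 5+26 ≤ 32 → not valid
(19,30,50): 19+30 ≤ 50 → not valid
(13,15,29): 13+15 ≤ 29 → not valid
1 of the 7 triples forms a triangle.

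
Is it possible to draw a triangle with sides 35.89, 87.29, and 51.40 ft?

The two shorter sides sum to 87.29, exactly equal to the longest side 87.29.
That gives only a degenerate (flat) triangle — the inequality must be strict.

No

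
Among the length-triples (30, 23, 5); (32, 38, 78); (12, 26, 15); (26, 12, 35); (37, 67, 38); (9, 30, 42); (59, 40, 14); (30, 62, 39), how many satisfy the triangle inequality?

(5,23,30): 5+23 ≤ 30 → not valid
(32,38,78): 32+38 ≤ 78 → not valid
(12,15,26): 12+15 > 26 → valid
(12,26,35): 12+26 > 35 → valid
(37,38,67): 37+38 > 67 → valid
(9,30,42): 9+30 ≤ 42 → not valid
(14,40,59): 14+40 ≤ 59 → not valid
(30,39,62): 30+39 > 62 → valid
4 of the 8 triples form a triangle.

4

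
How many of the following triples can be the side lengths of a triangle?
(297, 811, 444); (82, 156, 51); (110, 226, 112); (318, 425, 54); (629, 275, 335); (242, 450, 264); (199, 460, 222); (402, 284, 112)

1

(297,444,811): 297+444 ≤ 811 → not valid
(51,82,156): 51+82 ≤ 156 → not valid
(110,112,226): 110+112 ≤ 226 → not valid
(54,318,425): 54+318 ≤ 425 → not valid
(275,335,629): 275+335 ≤ 629 → not valid
(242,264,450): 242+264 > 450 → valid
(199,222,460): 199+222 ≤ 460 → not valid
(112,284,402): 112+284 ≤ 402 → not valid
1 of the 8 triples forms a triangle.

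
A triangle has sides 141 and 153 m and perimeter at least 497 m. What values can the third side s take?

Triangle inequality alone gives 12 < s < 294.
The perimeter condition gives s ≥ 497 − 141 − 153 = 203.
Intersecting the two: 203 ≤ s < 294.

203 ≤ s < 294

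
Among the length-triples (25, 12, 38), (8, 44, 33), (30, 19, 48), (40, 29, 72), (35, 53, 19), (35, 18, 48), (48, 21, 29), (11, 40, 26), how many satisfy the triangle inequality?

4

(12,25,38): 12+25 ≤ 38 → not valid
(8,33,44): 8+33 ≤ 44 → not valid
(19,30,48): 19+30 > 48 → valid
(29,40,72): 29+40 ≤ 72 → not valid
(19,35,53): 19+35 > 53 → valid
(18,35,48): 18+35 > 48 → valid
(21,29,48): 21+29 > 48 → valid
(11,26,40): 11+26 ≤ 40 → not valid
4 of the 8 triples form a triangle.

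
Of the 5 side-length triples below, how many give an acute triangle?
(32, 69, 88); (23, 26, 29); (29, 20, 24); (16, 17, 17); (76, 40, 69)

(32,69,88): 32²+69² = 5785 < 7744 = 88² → obtuse
(23,26,29): 23²+26² = 1205 > 841 = 29² → acute
(29,20,24): 20²+24² = 976 > 841 = 29² → acute
(16,17,17): 16²+17² = 545 > 289 = 17² → acute
(76,40,69): 40²+69² = 6361 > 5776 = 76² → acute
4 of the 5 are acute.

4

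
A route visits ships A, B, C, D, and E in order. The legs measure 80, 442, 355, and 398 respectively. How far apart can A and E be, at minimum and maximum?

0 ≤ AE ≤ 1275

The maximum is all hops collinear in one direction: 80 + 442 + 355 + 398 = 1275.
The longest hop is 442; the others sum to 833. Since 442 ≤ 833, the path can fold back on itself completely, so the minimum distance is 0.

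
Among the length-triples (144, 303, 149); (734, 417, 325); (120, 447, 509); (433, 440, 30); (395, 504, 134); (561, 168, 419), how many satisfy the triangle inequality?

5

(144,149,303): 144+149 ≤ 303 → not valid
(325,417,734): 325+417 > 734 → valid
(120,447,509): 120+447 > 509 → valid
(30,433,440): 30+433 > 440 → valid
(134,395,504): 134+395 > 504 → valid
(168,419,561): 168+419 > 561 → valid
5 of the 6 triples form a triangle.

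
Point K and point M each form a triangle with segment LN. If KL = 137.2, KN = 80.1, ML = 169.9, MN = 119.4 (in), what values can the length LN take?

From triangle KLN: |137.2 − 80.1| < LN < 137.2 + 80.1, i.e. 57.1 < LN < 217.3.
From triangle MLN: 50.5 < LN < 289.3.
Both must hold, so LN lies in the intersection.

57.1 < LN < 217.3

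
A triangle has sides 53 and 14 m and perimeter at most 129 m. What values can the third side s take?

Triangle inequality alone gives 39 < s < 67.
The perimeter condition gives s ≤ 129 − 53 − 14 = 62.
Intersecting the two: 39 < s ≤ 62.

39 < s ≤ 62 m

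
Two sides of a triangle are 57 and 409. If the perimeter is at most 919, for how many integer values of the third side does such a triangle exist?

101

Triangle inequality: 352 < x < 466. Perimeter ≤ 919 gives x ≤ 919 − 57 − 409 = 453.
So 352 < x ≤ 453; integers 353 through 453: 101 values.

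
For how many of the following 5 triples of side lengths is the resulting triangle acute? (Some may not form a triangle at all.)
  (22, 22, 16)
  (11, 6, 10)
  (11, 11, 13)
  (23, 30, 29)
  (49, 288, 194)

(22,22,16): 16²+22² = 740 > 484 = 22² → acute
(11,6,10): 6²+10² = 136 > 121 = 11² → acute
(11,11,13): 11²+11² = 242 > 169 = 13² → acute
(23,30,29): 23²+29² = 1370 > 900 = 30² → acute
(49,288,194): 49+194 ≤ 288, not a triangle
4 of the 5 are acute.

4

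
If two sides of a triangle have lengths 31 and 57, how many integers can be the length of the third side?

The third side lies in the open interval (26, 88).
Integers from 27 to 87 inclusive: 87 − 27 + 1 = 61.

61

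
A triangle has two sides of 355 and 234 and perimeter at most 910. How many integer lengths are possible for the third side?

Triangle inequality: 121 < x < 589. Perimeter ≤ 910 gives x ≤ 910 − 355 − 234 = 321.
So 121 < x ≤ 321; integers 122 through 321: 200 values.

200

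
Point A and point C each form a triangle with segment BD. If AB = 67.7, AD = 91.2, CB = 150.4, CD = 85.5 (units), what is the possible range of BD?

64.9 < BD < 158.9

From triangle ABD: |67.7 − 91.2| < BD < 67.7 + 91.2, i.e. 23.5 < BD < 158.9.
From triangle CBD: 64.9 < BD < 235.9.
Both must hold, so BD lies in the intersection.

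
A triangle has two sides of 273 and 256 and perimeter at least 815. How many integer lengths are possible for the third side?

Triangle inequality: 17 < x < 529. Perimeter ≥ 815 gives x ≥ 815 − 273 − 256 = 286.
So 286 ≤ x < 529; integers 286 through 528: 243 values.

243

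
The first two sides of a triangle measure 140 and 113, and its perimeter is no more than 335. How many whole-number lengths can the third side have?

55

Triangle inequality: 27 < x < 253. Perimeter ≤ 335 gives x ≤ 335 − 140 − 113 = 82.
So 27 < x ≤ 82; integers 28 through 82: 55 values.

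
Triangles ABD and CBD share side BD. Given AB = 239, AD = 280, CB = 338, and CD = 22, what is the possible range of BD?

316 < BD < 360

From triangle ABD: |239 − 280| < BD < 239 + 280, i.e. 41 < BD < 519.
From triangle CBD: 316 < BD < 360.
Both must hold, so BD lies in the intersection.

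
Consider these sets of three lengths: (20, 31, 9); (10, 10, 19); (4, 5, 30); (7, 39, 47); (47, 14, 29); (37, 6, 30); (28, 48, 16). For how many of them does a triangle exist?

(9,20,31): 9+20 ≤ 31 → not valid
(10,10,19): 10+10 > 19 → valid
(4,5,30): 4+5 ≤ 30 → not valid
(7,39,47): 7+39 ≤ 47 → not valid
(14,29,47): 14+29 ≤ 47 → not valid
(6,30,37): 6+30 ≤ 37 → not valid
(16,28,48): 16+28 ≤ 48 → not valid
1 of the 7 triples forms a triangle.

1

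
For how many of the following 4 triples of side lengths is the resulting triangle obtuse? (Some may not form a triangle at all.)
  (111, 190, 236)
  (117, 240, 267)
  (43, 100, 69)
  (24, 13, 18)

(111,190,236): 111²+190² = 48421 < 55696 = 236² → obtuse
(117,240,267): 117²+240² = 71289 = 267² → right
(43,100,69): 43²+69² = 6610 < 10000 = 100² → obtuse
(24,13,18): 13²+18² = 493 < 576 = 24² → obtuse
3 of the 4 are obtuse.

3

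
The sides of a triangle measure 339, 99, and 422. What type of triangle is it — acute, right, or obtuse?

obtuse

Compare the square of the longest side to the sum of squares of the other two: 99² + 339² = 124722 < 178084 = 422².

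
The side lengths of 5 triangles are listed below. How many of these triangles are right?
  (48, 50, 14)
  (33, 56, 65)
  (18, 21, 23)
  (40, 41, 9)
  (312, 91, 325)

4

(48,50,14): 14²+48² = 2500 = 50² → right
(33,56,65): 33²+56² = 4225 = 65² → right
(18,21,23): 18²+21² = 765 > 529 = 23² → acute
(40,41,9): 9²+40² = 1681 = 41² → right
(312,91,325): 91²+312² = 105625 = 325² → right
4 of the 5 are right.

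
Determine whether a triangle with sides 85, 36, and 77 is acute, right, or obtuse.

Compare the square of the longest side to the sum of squares of the other two: 36² + 77² = 7225 = 85².

right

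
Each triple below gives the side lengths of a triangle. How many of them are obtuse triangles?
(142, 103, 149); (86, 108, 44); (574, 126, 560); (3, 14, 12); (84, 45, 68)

3

(142,103,149): 103²+142² = 30773 > 22201 = 149² → acute
(86,108,44): 44²+86² = 9332 < 11664 = 108² → obtuse
(574,126,560): 126²+560² = 329476 = 574² → right
(3,14,12): 3²+12² = 153 < 196 = 14² → obtuse
(84,45,68): 45²+68² = 6649 < 7056 = 84² → obtuse
3 of the 5 are obtuse.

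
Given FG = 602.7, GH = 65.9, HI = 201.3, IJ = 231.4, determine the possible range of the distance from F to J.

The maximum is all hops collinear in one direction: 602.7 + 65.9 + 201.3 + 231.4 = 1101.3.
The longest hop is 602.7; the others sum to 498.6. Folding the others back against it leaves at least 602.7 − 498.6 = 104.1.

104.1 ≤ FJ ≤ 1101.3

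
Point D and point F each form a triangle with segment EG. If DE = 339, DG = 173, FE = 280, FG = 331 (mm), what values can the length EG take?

From triangle DEG: |339 − 173| < EG < 339 + 173, i.e. 166 < EG < 512.
From triangle FEG: 51 < EG < 611.
Both must hold, so EG lies in the intersection.

166 < EG < 512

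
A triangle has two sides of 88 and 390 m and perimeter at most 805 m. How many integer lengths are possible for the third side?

25

Triangle inequality: 302 < x < 478. Perimeter ≤ 805 gives x ≤ 805 − 88 − 390 = 327.
So 302 < x ≤ 327; integers 303 through 327: 25 values.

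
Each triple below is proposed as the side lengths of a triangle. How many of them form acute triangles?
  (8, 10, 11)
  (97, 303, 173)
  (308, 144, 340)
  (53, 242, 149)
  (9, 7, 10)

2

(8,10,11): 8²+10² = 164 > 121 = 11² → acute
(97,303,173): 97+173 ≤ 303, not a triangle
(308,144,340): 144²+308² = 115600 = 340² → right
(53,242,149): 53+149 ≤ 242, not a triangle
(9,7,10): 7²+9² = 130 > 100 = 10² → acute
2 of the 5 are acute.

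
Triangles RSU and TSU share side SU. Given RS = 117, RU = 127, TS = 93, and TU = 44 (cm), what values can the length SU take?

49 < SU < 137

From triangle RSU: |117 − 127| < SU < 117 + 127, i.e. 10 < SU < 244.
From triangle TSU: 49 < SU < 137.
Both must hold, so SU lies in the intersection.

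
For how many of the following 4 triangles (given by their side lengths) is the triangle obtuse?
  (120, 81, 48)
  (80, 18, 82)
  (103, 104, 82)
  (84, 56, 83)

1

(120,81,48): 48²+81² = 8865 < 14400 = 120² → obtuse
(80,18,82): 18²+80² = 6724 = 82² → right
(103,104,82): 82²+103² = 17333 > 10816 = 104² → acute
(84,56,83): 56²+83² = 10025 > 7056 = 84² → acute
1 of the 4 is obtuse.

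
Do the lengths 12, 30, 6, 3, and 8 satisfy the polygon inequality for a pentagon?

For a pentagon, each side must be shorter than the sum of the others.
Here the longest side is 30, but the remaining 4 sides sum to only 29.

No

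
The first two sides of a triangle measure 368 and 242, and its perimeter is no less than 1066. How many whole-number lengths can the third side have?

Triangle inequality: 126 < x < 610. Perimeter ≥ 1066 gives x ≥ 1066 − 368 − 242 = 456.
So 456 ≤ x < 610; integers 456 through 609: 154 values.

154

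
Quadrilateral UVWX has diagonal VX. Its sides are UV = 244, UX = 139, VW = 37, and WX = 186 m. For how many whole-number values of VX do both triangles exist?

73

From triangle UVX: 105 < VX < 383.
From triangle WVX: 149 < VX < 223.
Intersection: 149 < VX < 223, so integers 150 through 222: 73 values.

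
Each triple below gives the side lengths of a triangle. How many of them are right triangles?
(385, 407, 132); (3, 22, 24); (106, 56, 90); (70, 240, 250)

3

(385,407,132): 132²+385² = 165649 = 407² → right
(3,22,24): 3²+22² = 493 < 576 = 24² → obtuse
(106,56,90): 56²+90² = 11236 = 106² → right
(70,240,250): 70²+240² = 62500 = 250² → right
3 of the 4 are right.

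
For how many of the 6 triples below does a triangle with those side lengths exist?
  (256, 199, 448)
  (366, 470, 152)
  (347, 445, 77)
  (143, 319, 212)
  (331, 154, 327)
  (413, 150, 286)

5

(199,256,448): 199+256 > 448 → valid
(152,366,470): 152+366 > 470 → valid
(77,347,445): 77+347 ≤ 445 → not valid
(143,212,319): 143+212 > 319 → valid
(154,327,331): 154+327 > 331 → valid
(150,286,413): 150+286 > 413 → valid
5 of the 6 triples form a triangle.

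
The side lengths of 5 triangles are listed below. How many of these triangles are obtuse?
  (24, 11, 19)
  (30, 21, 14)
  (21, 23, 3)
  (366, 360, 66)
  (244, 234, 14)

(24,11,19): 11²+19² = 482 < 576 = 24² → obtuse
(30,21,14): 14²+21² = 637 < 900 = 30² → obtuse
(21,23,3): 3²+21² = 450 < 529 = 23² → obtuse
(366,360,66): 66²+360² = 133956 = 366² → right
(244,234,14): 14²+234² = 54952 < 59536 = 244² → obtuse
4 of the 5 are obtuse.

4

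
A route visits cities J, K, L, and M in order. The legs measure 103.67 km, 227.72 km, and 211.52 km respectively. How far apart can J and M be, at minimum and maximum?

The maximum is all hops collinear in one direction: 103.67 + 227.72 + 211.52 = 542.91.
The longest hop is 227.72; the others sum to 315.19. Since 227.72 ≤ 315.19, the path can fold back on itself completely, so the minimum distance is 0.

0 ≤ JM ≤ 542.91 km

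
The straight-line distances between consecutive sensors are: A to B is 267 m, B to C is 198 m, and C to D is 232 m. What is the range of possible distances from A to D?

The maximum is all hops collinear in one direction: 267 + 198 + 232 = 697.
The longest hop is 267; the others sum to 430. Since 267 ≤ 430, the path can fold back on itself completely, so the minimum distance is 0.

0 ≤ AD ≤ 697 m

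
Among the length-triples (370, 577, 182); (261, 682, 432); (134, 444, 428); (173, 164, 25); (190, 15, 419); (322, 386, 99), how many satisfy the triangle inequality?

4

(182,370,577): 182+370 ≤ 577 → not valid
(261,432,682): 261+432 > 682 → valid
(134,428,444): 134+428 > 444 → valid
(25,164,173): 25+164 > 173 → valid
(15,190,419): 15+190 ≤ 419 → not valid
(99,322,386): 99+322 > 386 → valid
4 of the 6 triples form a triangle.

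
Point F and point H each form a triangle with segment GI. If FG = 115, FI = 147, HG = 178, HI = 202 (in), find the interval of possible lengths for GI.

From triangle FGI: |115 − 147| < GI < 115 + 147, i.e. 32 < GI < 262.
From triangle HGI: 24 < GI < 380.
Both must hold, so GI lies in the intersection.

32 < GI < 262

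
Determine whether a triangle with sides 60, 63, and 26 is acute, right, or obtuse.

acute

Compare the square of the longest side to the sum of squares of the other two: 26² + 60² = 4276 > 3969 = 63².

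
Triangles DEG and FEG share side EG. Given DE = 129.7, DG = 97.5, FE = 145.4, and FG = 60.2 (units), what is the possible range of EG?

85.2 < EG < 205.6

From triangle DEG: |129.7 − 97.5| < EG < 129.7 + 97.5, i.e. 32.2 < EG < 227.2.
From triangle FEG: 85.2 < EG < 205.6.
Both must hold, so EG lies in the intersection.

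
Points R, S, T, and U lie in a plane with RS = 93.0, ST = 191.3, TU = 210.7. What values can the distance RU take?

The maximum is all hops collinear in one direction: 93.0 + 191.3 + 210.7 = 495.0.
The longest hop is 210.7; the others sum to 284.3. Since 210.7 ≤ 284.3, the path can fold back on itself completely, so the minimum distance is 0.

0 ≤ RU ≤ 495.0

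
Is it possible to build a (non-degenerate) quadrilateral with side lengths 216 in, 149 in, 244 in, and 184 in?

A quadrilateral exists iff every side is shorter than the sum of the others — equivalently, the longest side is less than the sum of the rest.
Longest side 244 < 549 (sum of the remaining 3), so yes.

Yes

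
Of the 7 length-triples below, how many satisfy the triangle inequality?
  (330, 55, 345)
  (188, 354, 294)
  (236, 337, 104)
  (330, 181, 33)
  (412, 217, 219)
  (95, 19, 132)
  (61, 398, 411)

5

(55,330,345): 55+330 > 345 → valid
(188,294,354): 188+294 > 354 → valid
(104,236,337): 104+236 > 337 → valid
(33,181,330): 33+181 ≤ 330 → not valid
(217,219,412): 217+219 > 412 → valid
(19,95,132): 19+95 ≤ 132 → not valid
(61,398,411): 61+398 > 411 → valid
5 of the 7 triples form a triangle.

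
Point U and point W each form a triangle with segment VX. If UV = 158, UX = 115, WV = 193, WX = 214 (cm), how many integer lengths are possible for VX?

From triangle UVX: 43 < VX < 273.
From triangle WVX: 21 < VX < 407.
Intersection: 43 < VX < 273, so integers 44 through 272: 229 values.

229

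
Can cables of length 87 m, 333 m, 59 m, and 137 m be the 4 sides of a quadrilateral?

For a quadrilateral, each side must be shorter than the sum of the others.
Here the longest side is 333, but the remaining 3 sides sum to only 283.

No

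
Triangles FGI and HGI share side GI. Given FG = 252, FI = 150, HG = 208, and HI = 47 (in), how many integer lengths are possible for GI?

93

From triangle FGI: 102 < GI < 402.
From triangle HGI: 161 < GI < 255.
Intersection: 161 < GI < 255, so integers 162 through 254: 93 values.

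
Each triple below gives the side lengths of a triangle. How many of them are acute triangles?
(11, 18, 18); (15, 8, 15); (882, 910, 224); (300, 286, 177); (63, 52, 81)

4

(11,18,18): 11²+18² = 445 > 324 = 18² → acute
(15,8,15): 8²+15² = 289 > 225 = 15² → acute
(882,910,224): 224²+882² = 828100 = 910² → right
(300,286,177): 177²+286² = 113125 > 90000 = 300² → acute
(63,52,81): 52²+63² = 6673 > 6561 = 81² → acute
4 of the 5 are acute.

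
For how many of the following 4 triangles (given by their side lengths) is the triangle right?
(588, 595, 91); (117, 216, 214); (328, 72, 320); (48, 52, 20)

3

(588,595,91): 91²+588² = 354025 = 595² → right
(117,216,214): 117²+214² = 59485 > 46656 = 216² → acute
(328,72,320): 72²+320² = 107584 = 328² → right
(48,52,20): 20²+48² = 2704 = 52² → right
3 of the 4 are right.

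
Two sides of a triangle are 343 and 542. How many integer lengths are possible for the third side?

685

The third side lies in the open interval (199, 885).
Integers from 200 to 884 inclusive: 884 − 200 + 1 = 685.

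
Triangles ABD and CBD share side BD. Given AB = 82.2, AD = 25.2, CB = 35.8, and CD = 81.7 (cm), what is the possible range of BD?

57.0 < BD < 107.4

From triangle ABD: |82.2 − 25.2| < BD < 82.2 + 25.2, i.e. 57.0 < BD < 107.4.
From triangle CBD: 45.9 < BD < 117.5.
Both must hold, so BD lies in the intersection.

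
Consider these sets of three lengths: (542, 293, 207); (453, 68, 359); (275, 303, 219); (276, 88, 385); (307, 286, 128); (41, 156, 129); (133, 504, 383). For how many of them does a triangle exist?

4

(207,293,542): 207+293 ≤ 542 → not valid
(68,359,453): 68+359 ≤ 453 → not valid
(219,275,303): 219+275 > 303 → valid
(88,276,385): 88+276 ≤ 385 → not valid
(128,286,307): 128+286 > 307 → valid
(41,129,156): 41+129 > 156 → valid
(133,383,504): 133+383 > 504 → valid
4 of the 7 triples form a triangle.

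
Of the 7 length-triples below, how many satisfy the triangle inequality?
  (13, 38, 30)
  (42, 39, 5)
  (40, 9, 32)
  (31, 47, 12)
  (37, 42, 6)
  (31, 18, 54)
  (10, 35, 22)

4

(13,30,38): 13+30 > 38 → valid
(5,39,42): 5+39 > 42 → valid
(9,32,40): 9+32 > 40 → valid
(12,31,47): 12+31 ≤ 47 → not valid
(6,37,42): 6+37 > 42 → valid
(18,31,54): 18+31 ≤ 54 → not valid
(10,22,35): 10+22 ≤ 35 → not valid
4 of the 7 triples form a triangle.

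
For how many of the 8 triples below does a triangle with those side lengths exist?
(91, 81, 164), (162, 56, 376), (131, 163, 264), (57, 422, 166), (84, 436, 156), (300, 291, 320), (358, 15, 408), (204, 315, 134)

(81,91,164): 81+91 > 164 → valid
(56,162,376): 56+162 ≤ 376 → not valid
(131,163,264): 131+163 > 264 → valid
(57,166,422): 57+166 ≤ 422 → not valid
(84,156,436): 84+156 ≤ 436 → not valid
(291,300,320): 291+300 > 320 → valid
(15,358,408): 15+358 ≤ 408 → not valid
(134,204,315): 134+204 > 315 → valid
4 of the 8 triples form a triangle.

4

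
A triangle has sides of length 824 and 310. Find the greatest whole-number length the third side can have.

1133

The third side must be strictly less than 824 + 310 = 1134.
The largest integer below 1134 is 1133.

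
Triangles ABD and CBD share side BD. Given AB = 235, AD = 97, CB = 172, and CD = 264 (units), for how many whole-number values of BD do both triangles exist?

193

From triangle ABD: 138 < BD < 332.
From triangle CBD: 92 < BD < 436.
Intersection: 138 < BD < 332, so integers 139 through 331: 193 values.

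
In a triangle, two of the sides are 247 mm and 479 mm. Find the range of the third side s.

By the triangle inequality, s must be less than 247 + 479 = 726 and greater than |247 − 479| = 232.

232 < s < 726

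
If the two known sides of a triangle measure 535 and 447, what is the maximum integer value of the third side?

981

The third side must be strictly less than 535 + 447 = 982.
The largest integer below 982 is 981.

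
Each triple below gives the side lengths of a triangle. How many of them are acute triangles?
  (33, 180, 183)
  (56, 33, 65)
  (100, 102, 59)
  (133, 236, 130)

1

(33,180,183): 33²+180² = 33489 = 183² → right
(56,33,65): 33²+56² = 4225 = 65² → right
(100,102,59): 59²+100² = 13481 > 10404 = 102² → acute
(133,236,130): 130²+133² = 34589 < 55696 = 236² → obtuse
1 of the 4 is acute.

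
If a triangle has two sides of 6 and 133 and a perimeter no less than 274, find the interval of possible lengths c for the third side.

Triangle inequality alone gives 127 < c < 139.
The perimeter condition gives c ≥ 274 − 6 − 133 = 135.
Intersecting the two: 135 ≤ c < 139.

135 ≤ c < 139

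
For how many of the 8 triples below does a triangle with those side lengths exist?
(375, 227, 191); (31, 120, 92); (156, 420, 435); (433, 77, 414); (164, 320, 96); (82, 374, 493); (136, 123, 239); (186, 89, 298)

5

(191,227,375): 191+227 > 375 → valid
(31,92,120): 31+92 > 120 → valid
(156,420,435): 156+420 > 435 → valid
(77,414,433): 77+414 > 433 → valid
(96,164,320): 96+164 ≤ 320 → not valid
(82,374,493): 82+374 ≤ 493 → not valid
(123,136,239): 123+136 > 239 → valid
(89,186,298): 89+186 ≤ 298 → not valid
5 of the 8 triples form a triangle.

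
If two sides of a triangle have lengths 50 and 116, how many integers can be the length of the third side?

99

The third side lies in the open interval (66, 166).
Integers from 67 to 165 inclusive: 165 − 67 + 1 = 99.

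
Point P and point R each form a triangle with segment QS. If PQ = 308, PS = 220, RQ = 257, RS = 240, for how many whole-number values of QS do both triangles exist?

408

From triangle PQS: 88 < QS < 528.
From triangle RQS: 17 < QS < 497.
Intersection: 88 < QS < 497, so integers 89 through 496: 408 values.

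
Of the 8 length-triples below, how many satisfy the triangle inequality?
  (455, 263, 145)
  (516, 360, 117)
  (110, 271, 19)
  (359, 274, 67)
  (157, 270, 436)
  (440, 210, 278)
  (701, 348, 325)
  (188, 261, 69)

1

(145,263,455): 145+263 ≤ 455 → not valid
(117,360,516): 117+360 ≤ 516 → not valid
(19,110,271): 19+110 ≤ 271 → not valid
(67,274,359): 67+274 ≤ 359 → not valid
(157,270,436): 157+270 ≤ 436 → not valid
(210,278,440): 210+278 > 440 → valid
(325,348,701): 325+348 ≤ 701 → not valid
(69,188,261): 69+188 ≤ 261 → not valid
1 of the 8 triples forms a triangle.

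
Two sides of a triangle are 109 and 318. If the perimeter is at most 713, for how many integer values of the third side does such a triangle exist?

Triangle inequality: 209 < x < 427. Perimeter ≤ 713 gives x ≤ 713 − 109 − 318 = 286.
So 209 < x ≤ 286; integers 210 through 286: 77 values.

77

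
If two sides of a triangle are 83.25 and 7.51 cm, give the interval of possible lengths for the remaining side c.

75.74 < c < 90.76 (cm)

By the triangle inequality, c must be less than 83.25 + 7.51 = 90.76 and greater than |83.25 − 7.51| = 75.74.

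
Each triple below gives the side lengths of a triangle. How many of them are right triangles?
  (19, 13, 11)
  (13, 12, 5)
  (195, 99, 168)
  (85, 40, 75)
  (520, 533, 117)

4

(19,13,11): 11²+13² = 290 < 361 = 19² → obtuse
(13,12,5): 5²+12² = 169 = 13² → right
(195,99,168): 99²+168² = 38025 = 195² → right
(85,40,75): 40²+75² = 7225 = 85² → right
(520,533,117): 117²+520² = 284089 = 533² → right
4 of the 5 are right.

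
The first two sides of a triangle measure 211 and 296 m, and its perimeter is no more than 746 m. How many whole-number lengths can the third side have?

154

Triangle inequality: 85 < x < 507. Perimeter ≤ 746 gives x ≤ 746 − 211 − 296 = 239.
So 85 < x ≤ 239; integers 86 through 239: 154 values.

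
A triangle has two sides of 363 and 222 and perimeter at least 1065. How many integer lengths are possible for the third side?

Triangle inequality: 141 < x < 585. Perimeter ≥ 1065 gives x ≥ 1065 − 363 − 222 = 480.
So 480 ≤ x < 585; integers 480 through 584: 105 values.

105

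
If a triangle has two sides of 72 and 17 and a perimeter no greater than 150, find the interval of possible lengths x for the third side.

Triangle inequality alone gives 55 < x < 89.
The perimeter condition gives x ≤ 150 − 72 − 17 = 61.
Intersecting the two: 55 < x ≤ 61.

55 < x ≤ 61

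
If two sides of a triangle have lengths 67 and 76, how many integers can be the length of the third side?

133

The third side lies in the open interval (9, 143).
Integers from 10 to 142 inclusive: 142 − 10 + 1 = 133.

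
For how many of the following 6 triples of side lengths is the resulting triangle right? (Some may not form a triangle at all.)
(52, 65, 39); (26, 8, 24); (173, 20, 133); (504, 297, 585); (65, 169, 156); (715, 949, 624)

4

(52,65,39): 39²+52² = 4225 = 65² → right
(26,8,24): 8²+24² = 640 < 676 = 26² → obtuse
(173,20,133): 20+133 ≤ 173, not a triangle
(504,297,585): 297²+504² = 342225 = 585² → right
(65,169,156): 65²+156² = 28561 = 169² → right
(715,949,624): 624²+715² = 900601 = 949² → right
4 of the 6 are right.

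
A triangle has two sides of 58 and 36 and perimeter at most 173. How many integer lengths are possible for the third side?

Triangle inequality: 22 < x < 94. Perimeter ≤ 173 gives x ≤ 173 − 58 − 36 = 79.
So 22 < x ≤ 79; integers 23 through 79: 57 values.

57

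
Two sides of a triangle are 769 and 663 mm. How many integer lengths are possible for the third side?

The third side lies in the open interval (106, 1432).
Integers from 107 to 1431 inclusive: 1431 − 107 + 1 = 1325.

1325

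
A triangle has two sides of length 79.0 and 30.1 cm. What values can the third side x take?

48.9 < x < 109.1

By the triangle inequality, x must be less than 79.0 + 30.1 = 109.1 and greater than |79.0 − 30.1| = 48.9.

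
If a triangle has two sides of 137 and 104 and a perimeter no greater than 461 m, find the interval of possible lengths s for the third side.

Triangle inequality alone gives 33 < s < 241.
The perimeter condition gives s ≤ 461 − 137 − 104 = 220.
Intersecting the two: 33 < s ≤ 220.

33 < s ≤ 220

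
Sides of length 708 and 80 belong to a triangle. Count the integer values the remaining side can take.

159

The third side lies in the open interval (628, 788).
Integers from 629 to 787 inclusive: 787 − 629 + 1 = 159.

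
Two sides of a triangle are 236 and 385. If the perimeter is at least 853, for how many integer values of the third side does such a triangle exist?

Triangle inequality: 149 < x < 621. Perimeter ≥ 853 gives x ≥ 853 − 236 − 385 = 232.
So 232 ≤ x < 621; integers 232 through 620: 389 values.

389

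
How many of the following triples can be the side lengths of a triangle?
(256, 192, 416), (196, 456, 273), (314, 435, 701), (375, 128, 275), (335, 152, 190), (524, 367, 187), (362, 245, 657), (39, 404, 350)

(192,256,416): 192+256 > 416 → valid
(196,273,456): 196+273 > 456 → valid
(314,435,701): 314+435 > 701 → valid
(128,275,375): 128+275 > 375 → valid
(152,190,335): 152+190 > 335 → valid
(187,367,524): 187+367 > 524 → valid
(245,362,657): 245+362 ≤ 657 → not valid
(39,350,404): 39+350 ≤ 404 → not valid
6 of the 8 triples form a triangle.

6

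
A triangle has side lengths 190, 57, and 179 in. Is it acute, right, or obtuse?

Compare the square of the longest side to the sum of squares of the other two: 57² + 179² = 35290 < 36100 = 190².

obtuse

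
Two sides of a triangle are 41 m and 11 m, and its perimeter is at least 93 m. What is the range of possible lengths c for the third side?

41 ≤ c < 52

Triangle inequality alone gives 30 < c < 52.
The perimeter condition gives c ≥ 93 − 41 − 11 = 41.
Intersecting the two: 41 ≤ c < 52.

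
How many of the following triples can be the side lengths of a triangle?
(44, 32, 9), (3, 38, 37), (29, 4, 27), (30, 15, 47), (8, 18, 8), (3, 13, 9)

(9,32,44): 9+32 ≤ 44 → not valid
(3,37,38): 3+37 > 38 → valid
(4,27,29): 4+27 > 29 → valid
(15,30,47): 15+30 ≤ 47 → not valid
(8,8,18): 8+8 ≤ 18 → not valid
(3,9,13): 3+9 ≤ 13 → not valid
2 of the 6 triples form a triangle.

2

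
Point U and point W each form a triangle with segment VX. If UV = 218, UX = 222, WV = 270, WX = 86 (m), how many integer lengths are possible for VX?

171

From triangle UVX: 4 < VX < 440.
From triangle WVX: 184 < VX < 356.
Intersection: 184 < VX < 356, so integers 185 through 355: 171 values.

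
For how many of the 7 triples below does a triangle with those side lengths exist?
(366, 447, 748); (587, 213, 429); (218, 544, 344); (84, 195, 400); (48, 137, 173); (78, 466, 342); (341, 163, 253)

(366,447,748): 366+447 > 748 → valid
(213,429,587): 213+429 > 587 → valid
(218,344,544): 218+344 > 544 → valid
(84,195,400): 84+195 ≤ 400 → not valid
(48,137,173): 48+137 > 173 → valid
(78,342,466): 78+342 ≤ 466 → not valid
(163,253,341): 163+253 > 341 → valid
5 of the 7 triples form a triangle.

5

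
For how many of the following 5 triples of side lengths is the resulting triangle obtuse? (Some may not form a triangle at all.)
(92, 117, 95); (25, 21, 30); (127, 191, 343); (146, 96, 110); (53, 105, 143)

1

(92,117,95): 92²+95² = 17489 > 13689 = 117² → acute
(25,21,30): 21²+25² = 1066 > 900 = 30² → acute
(127,191,343): 127+191 ≤ 343, not a triangle
(146,96,110): 96²+110² = 21316 = 146² → right
(53,105,143): 53²+105² = 13834 < 20449 = 143² → obtuse
1 of the 5 is obtuse.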